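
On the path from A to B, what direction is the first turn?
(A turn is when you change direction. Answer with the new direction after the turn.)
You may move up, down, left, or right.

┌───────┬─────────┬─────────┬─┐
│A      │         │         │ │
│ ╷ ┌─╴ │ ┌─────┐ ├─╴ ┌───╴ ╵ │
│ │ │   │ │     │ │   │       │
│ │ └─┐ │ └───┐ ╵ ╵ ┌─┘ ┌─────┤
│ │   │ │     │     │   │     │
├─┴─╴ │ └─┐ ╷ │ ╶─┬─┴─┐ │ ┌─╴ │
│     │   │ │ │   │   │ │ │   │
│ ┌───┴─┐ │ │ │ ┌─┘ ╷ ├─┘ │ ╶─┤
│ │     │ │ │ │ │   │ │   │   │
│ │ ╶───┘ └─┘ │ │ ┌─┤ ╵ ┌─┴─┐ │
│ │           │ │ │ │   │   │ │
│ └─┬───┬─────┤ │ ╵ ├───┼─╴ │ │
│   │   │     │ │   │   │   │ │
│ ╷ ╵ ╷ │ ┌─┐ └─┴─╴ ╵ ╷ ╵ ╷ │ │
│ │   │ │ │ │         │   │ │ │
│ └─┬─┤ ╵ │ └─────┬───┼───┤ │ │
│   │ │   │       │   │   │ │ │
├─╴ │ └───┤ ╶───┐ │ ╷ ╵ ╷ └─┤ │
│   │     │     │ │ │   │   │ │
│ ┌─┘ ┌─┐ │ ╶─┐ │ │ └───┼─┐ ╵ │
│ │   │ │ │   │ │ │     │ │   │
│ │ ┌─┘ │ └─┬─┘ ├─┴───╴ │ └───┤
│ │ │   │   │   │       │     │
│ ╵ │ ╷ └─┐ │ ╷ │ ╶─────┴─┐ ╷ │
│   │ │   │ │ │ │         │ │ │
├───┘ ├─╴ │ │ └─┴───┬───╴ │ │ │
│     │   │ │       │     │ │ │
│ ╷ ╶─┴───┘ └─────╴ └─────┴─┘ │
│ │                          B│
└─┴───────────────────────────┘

Directions: right, down, down, right, down, left, left, down, down, down, down, down, right, down, left, down, down, down, right, up, up, right, up, right, right, down, down, right, down, down, down, right, right, right, right, right, right, right, right, right
First turn direction: down

Solution:

┌───────┬─────────┬─────────┬─┐
│A ↓    │         │         │ │
│ ╷ ┌─╴ │ ┌─────┐ ├─╴ ┌───╴ ╵ │
│ │↓│   │ │     │ │   │       │
│ │ └─┐ │ └───┐ ╵ ╵ ┌─┘ ┌─────┤
│ │↳ ↓│ │     │     │   │     │
├─┴─╴ │ └─┐ ╷ │ ╶─┬─┴─┐ │ ┌─╴ │
│↓ ← ↲│   │ │ │   │   │ │ │   │
│ ┌───┴─┐ │ │ │ ┌─┘ ╷ ├─┘ │ ╶─┤
│↓│     │ │ │ │ │   │ │   │   │
│ │ ╶───┘ └─┘ │ │ ┌─┤ ╵ ┌─┴─┐ │
│↓│           │ │ │ │   │   │ │
│ └─┬───┬─────┤ │ ╵ ├───┼─╴ │ │
│↓  │   │     │ │   │   │   │ │
│ ╷ ╵ ╷ │ ┌─┐ └─┴─╴ ╵ ╷ ╵ ╷ │ │
│↓│   │ │ │ │         │   │ │ │
│ └─┬─┤ ╵ │ └─────┬───┼───┤ │ │
│↳ ↓│ │   │       │   │   │ │ │
├─╴ │ └───┤ ╶───┐ │ ╷ ╵ ╷ └─┤ │
│↓ ↲│↱ → ↓│     │ │ │   │   │ │
│ ┌─┘ ┌─┐ │ ╶─┐ │ │ └───┼─┐ ╵ │
│↓│↱ ↑│ │↓│   │ │ │     │ │   │
│ │ ┌─┘ │ └─┬─┘ ├─┴───╴ │ └───┤
│↓│↑│   │↳ ↓│   │       │     │
│ ╵ │ ╷ └─┐ │ ╷ │ ╶─────┴─┐ ╷ │
│↳ ↑│ │   │↓│ │ │         │ │ │
├───┘ ├─╴ │ │ └─┴───┬───╴ │ │ │
│     │   │↓│       │     │ │ │
│ ╷ ╶─┴───┘ └─────╴ └─────┴─┘ │
│ │        ↳ → → → → → → → → B│
└─┴───────────────────────────┘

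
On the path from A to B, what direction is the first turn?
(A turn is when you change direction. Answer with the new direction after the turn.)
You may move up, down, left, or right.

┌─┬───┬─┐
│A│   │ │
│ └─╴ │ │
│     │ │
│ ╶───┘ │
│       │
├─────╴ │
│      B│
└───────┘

Directions: down, down, right, right, right, down
First turn direction: right

Solution:

┌─┬───┬─┐
│A│   │ │
│ └─╴ │ │
│↓    │ │
│ ╶───┘ │
│↳ → → ↓│
├─────╴ │
│      B│
└───────┘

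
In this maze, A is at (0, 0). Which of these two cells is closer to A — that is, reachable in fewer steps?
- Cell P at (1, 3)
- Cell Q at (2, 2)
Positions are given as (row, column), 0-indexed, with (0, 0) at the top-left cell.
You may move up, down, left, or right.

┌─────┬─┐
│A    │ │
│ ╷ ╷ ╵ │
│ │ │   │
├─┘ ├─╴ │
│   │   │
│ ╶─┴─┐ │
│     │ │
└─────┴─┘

Shortest path A → P at (1, 3): 4 steps
Shortest path A → Q at (2, 2): 6 steps

P is closer (4 steps vs 6 steps).

Path to P:

┌─────┬─┐
│A → ↓│ │
│ ╷ ╷ ╵ │
│ │ │↳ P│
├─┘ ├─╴ │
│   │   │
│ ╶─┴─┐ │
│     │ │
└─────┴─┘

Path to Q:

┌─────┬─┐
│A → ↓│ │
│ ╷ ╷ ╵ │
│ │ │↳ ↓│
├─┘ ├─╴ │
│   │Q ↲│
│ ╶─┴─┐ │
│     │ │
└─────┴─┘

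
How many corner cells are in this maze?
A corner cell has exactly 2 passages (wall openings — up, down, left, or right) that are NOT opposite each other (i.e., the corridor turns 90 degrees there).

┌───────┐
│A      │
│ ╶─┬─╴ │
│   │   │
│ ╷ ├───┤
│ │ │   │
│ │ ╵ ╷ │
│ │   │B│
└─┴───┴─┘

Counting corner cells (2 non-opposite passages):
Total corners: 8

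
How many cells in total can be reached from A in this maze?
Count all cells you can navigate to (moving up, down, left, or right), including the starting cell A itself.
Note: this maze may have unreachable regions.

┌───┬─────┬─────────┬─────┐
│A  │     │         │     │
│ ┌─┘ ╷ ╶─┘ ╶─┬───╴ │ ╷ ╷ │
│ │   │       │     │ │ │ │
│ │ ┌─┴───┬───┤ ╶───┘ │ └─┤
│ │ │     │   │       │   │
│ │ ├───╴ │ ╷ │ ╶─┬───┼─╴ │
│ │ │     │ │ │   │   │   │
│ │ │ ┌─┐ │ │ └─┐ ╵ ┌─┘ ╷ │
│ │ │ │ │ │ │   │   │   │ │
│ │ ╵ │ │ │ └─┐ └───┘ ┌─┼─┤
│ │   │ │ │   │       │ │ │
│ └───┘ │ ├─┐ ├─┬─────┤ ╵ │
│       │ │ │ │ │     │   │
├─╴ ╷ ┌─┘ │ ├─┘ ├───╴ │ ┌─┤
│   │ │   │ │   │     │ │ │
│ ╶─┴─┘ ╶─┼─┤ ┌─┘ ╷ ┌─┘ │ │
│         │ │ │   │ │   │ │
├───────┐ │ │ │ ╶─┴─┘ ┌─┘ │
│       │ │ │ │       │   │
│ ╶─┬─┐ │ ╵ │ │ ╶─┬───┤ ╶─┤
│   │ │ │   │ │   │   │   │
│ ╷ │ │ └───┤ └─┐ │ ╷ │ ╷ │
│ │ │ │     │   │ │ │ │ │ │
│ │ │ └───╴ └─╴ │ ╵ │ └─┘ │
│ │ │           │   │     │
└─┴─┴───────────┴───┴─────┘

Using BFS/flood-fill to find all reachable cells from A:
Maze size: 13 × 13 = 169 total cells
72 cell(s) are walled off and cannot be reached from A.
Reachable cells: 97

Reachable region (· marks reachable cells):

┌───┬─────┬─────────┬─────┐
│A ·│· · ·│· · · · ·│· · ·│
│ ┌─┘ ╷ ╶─┘ ╶─┬───╴ │ ╷ ╷ │
│·│· ·│· · · ·│· · ·│·│·│·│
│ │ ┌─┴───┬───┤ ╶───┘ │ └─┤
│·│·│· · ·│· ·│· · · ·│· ·│
│ │ ├───╴ │ ╷ │ ╶─┬───┼─╴ │
│·│·│· · ·│·│·│· ·│· ·│· ·│
│ │ │ ┌─┐ │ │ └─┐ ╵ ┌─┘ ╷ │
│·│·│·│·│·│·│· ·│· ·│· ·│·│
│ │ ╵ │ │ │ └─┐ └───┘ ┌─┼─┤
│·│· ·│·│·│· ·│· · · ·│ │ │
│ └───┘ │ ├─┐ ├─┬─────┤ ╵ │
│· · · ·│·│ │·│ │     │   │
├─╴ ╷ ┌─┘ │ ├─┘ ├───╴ │ ┌─┤
│· ·│·│· ·│ │   │     │ │ │
│ ╶─┴─┘ ╶─┼─┤ ┌─┘ ╷ ┌─┘ │ │
│· · · · ·│·│ │   │ │   │ │
├───────┐ │ │ │ ╶─┴─┘ ┌─┘ │
│       │·│·│ │       │   │
│ ╶─┬─┐ │ ╵ │ │ ╶─┬───┤ ╶─┤
│   │ │ │· ·│ │   │   │   │
│ ╷ │ │ └───┤ └─┐ │ ╷ │ ╷ │
│ │ │ │     │   │ │ │ │ │ │
│ │ │ └───╴ └─╴ │ ╵ │ └─┘ │
│ │ │           │   │     │
└─┴─┴───────────┴───┴─────┘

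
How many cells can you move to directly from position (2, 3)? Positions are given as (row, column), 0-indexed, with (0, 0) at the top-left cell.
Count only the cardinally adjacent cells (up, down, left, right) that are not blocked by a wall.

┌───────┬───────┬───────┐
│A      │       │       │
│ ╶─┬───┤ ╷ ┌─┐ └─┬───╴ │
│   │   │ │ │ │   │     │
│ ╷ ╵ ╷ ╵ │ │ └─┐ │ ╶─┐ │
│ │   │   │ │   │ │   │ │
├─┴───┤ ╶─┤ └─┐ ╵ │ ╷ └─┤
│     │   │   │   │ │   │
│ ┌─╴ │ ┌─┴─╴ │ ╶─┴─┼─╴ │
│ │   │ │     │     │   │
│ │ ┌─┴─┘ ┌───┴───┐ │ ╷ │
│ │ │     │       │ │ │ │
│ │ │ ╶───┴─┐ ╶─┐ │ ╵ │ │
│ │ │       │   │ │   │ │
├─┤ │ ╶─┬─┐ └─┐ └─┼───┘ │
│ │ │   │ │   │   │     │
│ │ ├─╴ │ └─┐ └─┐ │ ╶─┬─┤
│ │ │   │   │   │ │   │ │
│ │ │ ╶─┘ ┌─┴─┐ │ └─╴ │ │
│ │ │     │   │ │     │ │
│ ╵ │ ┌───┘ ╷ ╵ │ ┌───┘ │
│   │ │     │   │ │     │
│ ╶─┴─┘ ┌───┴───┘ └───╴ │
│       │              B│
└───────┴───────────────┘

Checking passable neighbors of (2, 3):
Neighbors: (1, 3), (3, 3), (2, 4)
Count: 3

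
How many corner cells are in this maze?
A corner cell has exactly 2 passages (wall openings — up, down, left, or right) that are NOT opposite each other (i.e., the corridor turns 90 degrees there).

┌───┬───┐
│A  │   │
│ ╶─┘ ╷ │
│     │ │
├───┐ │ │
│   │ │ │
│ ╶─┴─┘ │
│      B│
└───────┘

Counting corner cells (2 non-opposite passages):
Total corners: 7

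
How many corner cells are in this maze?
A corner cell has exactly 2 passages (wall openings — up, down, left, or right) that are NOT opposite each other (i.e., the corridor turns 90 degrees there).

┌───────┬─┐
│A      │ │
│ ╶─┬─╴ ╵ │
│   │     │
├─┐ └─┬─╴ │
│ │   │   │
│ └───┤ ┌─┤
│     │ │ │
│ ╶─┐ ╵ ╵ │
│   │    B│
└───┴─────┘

Counting corner cells (2 non-opposite passages):
Total corners: 11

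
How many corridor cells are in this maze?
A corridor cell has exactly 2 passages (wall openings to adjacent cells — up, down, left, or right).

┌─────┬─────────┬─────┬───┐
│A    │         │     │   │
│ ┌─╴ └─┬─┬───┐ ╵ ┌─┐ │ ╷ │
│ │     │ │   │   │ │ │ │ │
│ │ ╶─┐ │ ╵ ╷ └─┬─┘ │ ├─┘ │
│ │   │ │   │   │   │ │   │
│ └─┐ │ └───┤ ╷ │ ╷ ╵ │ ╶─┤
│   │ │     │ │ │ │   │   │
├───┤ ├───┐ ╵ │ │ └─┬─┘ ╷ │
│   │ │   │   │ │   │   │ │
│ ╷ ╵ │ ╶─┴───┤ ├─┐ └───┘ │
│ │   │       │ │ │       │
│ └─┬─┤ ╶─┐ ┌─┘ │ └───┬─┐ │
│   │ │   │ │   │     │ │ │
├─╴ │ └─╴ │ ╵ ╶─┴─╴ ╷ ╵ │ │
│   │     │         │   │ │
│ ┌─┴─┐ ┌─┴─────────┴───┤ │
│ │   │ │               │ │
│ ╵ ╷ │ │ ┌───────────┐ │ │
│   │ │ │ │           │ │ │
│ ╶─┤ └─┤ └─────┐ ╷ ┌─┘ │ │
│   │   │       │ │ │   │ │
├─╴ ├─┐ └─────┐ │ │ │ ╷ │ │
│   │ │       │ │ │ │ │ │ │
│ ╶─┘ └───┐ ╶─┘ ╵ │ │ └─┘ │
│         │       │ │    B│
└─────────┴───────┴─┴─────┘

Counting cells with exactly 2 passages:
Total corridor cells: 133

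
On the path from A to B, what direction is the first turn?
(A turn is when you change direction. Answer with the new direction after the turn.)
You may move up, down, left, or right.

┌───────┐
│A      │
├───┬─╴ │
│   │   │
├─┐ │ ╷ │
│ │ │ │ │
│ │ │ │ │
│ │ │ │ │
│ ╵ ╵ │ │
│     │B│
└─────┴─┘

Directions: right, right, right, down, down, down, down
First turn direction: down

Solution:

┌───────┐
│A → → ↓│
├───┬─╴ │
│   │  ↓│
├─┐ │ ╷ │
│ │ │ │↓│
│ │ │ │ │
│ │ │ │↓│
│ ╵ ╵ │ │
│     │B│
└─────┴─┘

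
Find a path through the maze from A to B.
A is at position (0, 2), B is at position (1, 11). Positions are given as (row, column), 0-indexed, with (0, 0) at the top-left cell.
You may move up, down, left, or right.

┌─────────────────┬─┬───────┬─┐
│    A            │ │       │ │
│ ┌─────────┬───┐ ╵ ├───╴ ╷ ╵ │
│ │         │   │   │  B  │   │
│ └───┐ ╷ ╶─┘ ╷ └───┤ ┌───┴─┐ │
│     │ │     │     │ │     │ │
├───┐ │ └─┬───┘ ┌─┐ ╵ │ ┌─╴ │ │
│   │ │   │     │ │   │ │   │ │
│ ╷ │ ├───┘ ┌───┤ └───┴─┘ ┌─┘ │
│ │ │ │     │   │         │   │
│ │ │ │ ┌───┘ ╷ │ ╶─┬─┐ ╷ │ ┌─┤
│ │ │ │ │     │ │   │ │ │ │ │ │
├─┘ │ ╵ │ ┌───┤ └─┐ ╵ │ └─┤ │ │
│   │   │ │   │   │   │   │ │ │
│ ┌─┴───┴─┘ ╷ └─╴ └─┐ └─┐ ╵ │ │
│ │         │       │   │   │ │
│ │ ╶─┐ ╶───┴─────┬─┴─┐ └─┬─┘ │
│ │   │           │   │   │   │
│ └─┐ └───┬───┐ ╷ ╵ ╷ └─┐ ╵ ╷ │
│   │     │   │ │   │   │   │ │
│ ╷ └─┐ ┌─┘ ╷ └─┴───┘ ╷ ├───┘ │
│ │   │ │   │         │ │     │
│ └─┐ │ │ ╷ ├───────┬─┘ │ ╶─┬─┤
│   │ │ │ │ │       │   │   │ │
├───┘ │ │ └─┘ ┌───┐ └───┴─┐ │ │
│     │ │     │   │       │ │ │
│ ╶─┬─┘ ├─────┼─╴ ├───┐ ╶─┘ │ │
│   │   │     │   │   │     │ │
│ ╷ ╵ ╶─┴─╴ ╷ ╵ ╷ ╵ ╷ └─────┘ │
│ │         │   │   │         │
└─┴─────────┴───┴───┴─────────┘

Finding the shortest path from (0, 2) to (1, 11):
Path length: 26 steps
Directions: left → left → down → down → right → right → down → down → down → down → right → up → up → right → right → up → right → right → up → right → right → down → right → up → up → right

Solution:

┌─────────────────┬─┬───────┬─┐
│↓ ← A            │ │       │ │
│ ┌─────────┬───┐ ╵ ├───╴ ╷ ╵ │
│↓│         │   │   │↱ B  │   │
│ └───┐ ╷ ╶─┘ ╷ └───┤ ┌───┴─┐ │
│↳ → ↓│ │     │↱ → ↓│↑│     │ │
├───┐ │ └─┬───┘ ┌─┐ ╵ │ ┌─╴ │ │
│   │↓│   │↱ → ↑│ │↳ ↑│ │   │ │
│ ╷ │ ├───┘ ┌───┤ └───┴─┘ ┌─┘ │
│ │ │↓│↱ → ↑│   │         │   │
│ │ │ │ ┌───┘ ╷ │ ╶─┬─┐ ╷ │ ┌─┤
│ │ │↓│↑│     │ │   │ │ │ │ │ │
├─┘ │ ╵ │ ┌───┤ └─┐ ╵ │ └─┤ │ │
│   │↳ ↑│ │   │   │   │   │ │ │
│ ┌─┴───┴─┘ ╷ └─╴ └─┐ └─┐ ╵ │ │
│ │         │       │   │   │ │
│ │ ╶─┐ ╶───┴─────┬─┴─┐ └─┬─┘ │
│ │   │           │   │   │   │
│ └─┐ └───┬───┐ ╷ ╵ ╷ └─┐ ╵ ╷ │
│   │     │   │ │   │   │   │ │
│ ╷ └─┐ ┌─┘ ╷ └─┴───┘ ╷ ├───┘ │
│ │   │ │   │         │ │     │
│ └─┐ │ │ ╷ ├───────┬─┘ │ ╶─┬─┤
│   │ │ │ │ │       │   │   │ │
├───┘ │ │ └─┘ ┌───┐ └───┴─┐ │ │
│     │ │     │   │       │ │ │
│ ╶─┬─┘ ├─────┼─╴ ├───┐ ╶─┘ │ │
│   │   │     │   │   │     │ │
│ ╷ ╵ ╶─┴─╴ ╷ ╵ ╷ ╵ ╷ └─────┘ │
│ │         │   │   │         │
└─┴─────────┴───┴───┴─────────┘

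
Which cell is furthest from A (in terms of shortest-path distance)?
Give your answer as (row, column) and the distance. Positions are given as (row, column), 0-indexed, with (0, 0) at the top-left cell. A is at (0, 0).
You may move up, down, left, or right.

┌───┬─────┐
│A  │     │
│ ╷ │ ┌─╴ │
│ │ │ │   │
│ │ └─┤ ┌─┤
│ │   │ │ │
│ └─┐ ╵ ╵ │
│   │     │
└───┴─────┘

Computing BFS distances from A to all cells:
Furthest cell: (1, 2)
Distance: 13 steps

Path from A to the furthest cell:

┌───┬─────┐
│A ↓│↓ ← ↰│
│ ╷ │ ┌─╴ │
│ │↓│B│↱ ↑│
│ │ └─┤ ┌─┤
│ │↳ ↓│↑│ │
│ └─┐ ╵ ╵ │
│   │↳ ↑  │
└───┴─────┘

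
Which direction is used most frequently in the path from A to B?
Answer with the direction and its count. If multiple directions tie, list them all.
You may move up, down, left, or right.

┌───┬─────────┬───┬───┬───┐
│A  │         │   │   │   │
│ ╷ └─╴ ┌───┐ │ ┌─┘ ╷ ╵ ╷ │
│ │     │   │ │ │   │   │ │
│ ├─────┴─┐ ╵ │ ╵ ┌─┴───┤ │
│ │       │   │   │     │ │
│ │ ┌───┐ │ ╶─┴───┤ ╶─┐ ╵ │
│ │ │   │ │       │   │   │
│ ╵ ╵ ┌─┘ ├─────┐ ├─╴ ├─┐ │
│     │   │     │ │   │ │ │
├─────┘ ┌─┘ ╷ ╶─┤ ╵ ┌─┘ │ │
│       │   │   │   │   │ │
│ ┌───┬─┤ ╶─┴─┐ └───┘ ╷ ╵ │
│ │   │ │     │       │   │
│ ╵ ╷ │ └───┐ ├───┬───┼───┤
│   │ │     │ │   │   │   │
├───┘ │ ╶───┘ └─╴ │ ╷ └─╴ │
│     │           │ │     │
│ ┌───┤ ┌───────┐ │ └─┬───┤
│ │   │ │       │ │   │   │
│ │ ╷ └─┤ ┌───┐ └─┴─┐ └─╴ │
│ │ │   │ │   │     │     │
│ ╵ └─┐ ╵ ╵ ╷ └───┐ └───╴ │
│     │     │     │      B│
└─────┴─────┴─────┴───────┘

Directions: down, down, down, down, right, up, up, right, right, right, down, down, left, down, left, left, left, down, down, right, up, right, down, down, left, left, down, down, down, right, up, up, right, down, right, down, right, up, up, right, right, right, down, right, right, down, right, right, right
Counts: {'down': 18, 'right': 18, 'up': 7, 'left': 6}
Most common: down and right (tied at 18 times each)

Solution:

┌───┬─────────┬───┬───┬───┐
│A  │         │   │   │   │
│ ╷ └─╴ ┌───┐ │ ┌─┘ ╷ ╵ ╷ │
│↓│     │   │ │ │   │   │ │
│ ├─────┴─┐ ╵ │ ╵ ┌─┴───┤ │
│↓│↱ → → ↓│   │   │     │ │
│ │ ┌───┐ │ ╶─┴───┤ ╶─┐ ╵ │
│↓│↑│   │↓│       │   │   │
│ ╵ ╵ ┌─┘ ├─────┐ ├─╴ ├─┐ │
│↳ ↑  │↓ ↲│     │ │   │ │ │
├─────┘ ┌─┘ ╷ ╶─┤ ╵ ┌─┘ │ │
│↓ ← ← ↲│   │   │   │   │ │
│ ┌───┬─┤ ╶─┴─┐ └───┘ ╷ ╵ │
│↓│↱ ↓│ │     │       │   │
│ ╵ ╷ │ └───┐ ├───┬───┼───┤
│↳ ↑│↓│     │ │   │   │   │
├───┘ │ ╶───┘ └─╴ │ ╷ └─╴ │
│↓ ← ↲│           │ │     │
│ ┌───┤ ┌───────┐ │ └─┬───┤
│↓│↱ ↓│ │↱ → → ↓│ │   │   │
│ │ ╷ └─┤ ┌───┐ └─┴─┐ └─╴ │
│↓│↑│↳ ↓│↑│   │↳ → ↓│     │
│ ╵ └─┐ ╵ ╵ ╷ └───┐ └───╴ │
│↳ ↑  │↳ ↑  │     │↳ → → B│
└─────┴─────┴─────┴───────┘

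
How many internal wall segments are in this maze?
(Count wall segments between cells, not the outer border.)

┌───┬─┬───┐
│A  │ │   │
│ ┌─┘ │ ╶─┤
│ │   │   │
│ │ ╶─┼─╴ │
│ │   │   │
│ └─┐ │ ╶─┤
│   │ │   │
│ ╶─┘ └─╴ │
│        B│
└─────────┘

Counting internal wall segments:
Total internal walls: 16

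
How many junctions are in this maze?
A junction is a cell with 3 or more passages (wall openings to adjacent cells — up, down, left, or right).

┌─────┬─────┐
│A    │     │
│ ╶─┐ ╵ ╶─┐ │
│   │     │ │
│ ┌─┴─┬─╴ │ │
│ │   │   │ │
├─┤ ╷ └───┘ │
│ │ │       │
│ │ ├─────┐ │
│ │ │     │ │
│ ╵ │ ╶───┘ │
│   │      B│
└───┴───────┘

Checking each cell for number of passages:

Junctions found (3+ passages):
  (1, 0): 3 passages
  (1, 3): 3 passages
  (3, 5): 3 passages
Total junctions: 3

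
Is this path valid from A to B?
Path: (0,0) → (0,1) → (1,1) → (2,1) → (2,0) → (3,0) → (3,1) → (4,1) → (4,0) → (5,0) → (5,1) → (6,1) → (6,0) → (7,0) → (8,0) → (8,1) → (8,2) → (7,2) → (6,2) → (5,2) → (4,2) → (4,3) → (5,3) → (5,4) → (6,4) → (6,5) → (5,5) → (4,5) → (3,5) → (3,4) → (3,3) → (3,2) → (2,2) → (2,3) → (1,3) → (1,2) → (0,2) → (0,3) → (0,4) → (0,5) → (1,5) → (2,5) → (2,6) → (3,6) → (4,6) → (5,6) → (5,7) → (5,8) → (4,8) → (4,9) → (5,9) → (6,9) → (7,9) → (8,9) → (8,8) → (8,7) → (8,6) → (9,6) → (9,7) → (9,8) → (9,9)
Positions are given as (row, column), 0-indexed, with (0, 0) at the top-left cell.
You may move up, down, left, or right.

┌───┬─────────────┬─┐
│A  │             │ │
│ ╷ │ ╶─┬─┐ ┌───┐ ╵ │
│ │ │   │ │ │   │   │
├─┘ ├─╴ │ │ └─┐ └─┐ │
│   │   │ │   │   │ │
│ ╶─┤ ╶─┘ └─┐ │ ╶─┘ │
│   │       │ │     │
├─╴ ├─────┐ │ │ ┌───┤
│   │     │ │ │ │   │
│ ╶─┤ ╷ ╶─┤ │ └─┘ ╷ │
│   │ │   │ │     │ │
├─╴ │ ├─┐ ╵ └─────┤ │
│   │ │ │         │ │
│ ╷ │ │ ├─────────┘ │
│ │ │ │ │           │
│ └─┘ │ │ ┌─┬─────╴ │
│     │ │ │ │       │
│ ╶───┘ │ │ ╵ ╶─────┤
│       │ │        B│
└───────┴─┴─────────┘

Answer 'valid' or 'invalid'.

Checking path validity:
Result: All consecutive moves are passable.

valid

Correct solution:

┌───┬─────────────┬─┐
│A ↓│↱ → → ↓      │ │
│ ╷ │ ╶─┬─┐ ┌───┐ ╵ │
│ │↓│↑ ↰│ │↓│   │   │
├─┘ ├─╴ │ │ └─┐ └─┐ │
│↓ ↲│↱ ↑│ │↳ ↓│   │ │
│ ╶─┤ ╶─┘ └─┐ │ ╶─┘ │
│↳ ↓│↑ ← ← ↰│↓│     │
├─╴ ├─────┐ │ │ ┌───┤
│↓ ↲│↱ ↓  │↑│↓│ │↱ ↓│
│ ╶─┤ ╷ ╶─┤ │ └─┘ ╷ │
│↳ ↓│↑│↳ ↓│↑│↳ → ↑│↓│
├─╴ │ ├─┐ ╵ └─────┤ │
│↓ ↲│↑│ │↳ ↑      │↓│
│ ╷ │ │ ├─────────┘ │
│↓│ │↑│ │          ↓│
│ └─┘ │ │ ┌─┬─────╴ │
│↳ → ↑│ │ │ │↓ ← ← ↲│
│ ╶───┘ │ │ ╵ ╶─────┤
│       │ │  ↳ → → B│
└───────┴─┴─────────┘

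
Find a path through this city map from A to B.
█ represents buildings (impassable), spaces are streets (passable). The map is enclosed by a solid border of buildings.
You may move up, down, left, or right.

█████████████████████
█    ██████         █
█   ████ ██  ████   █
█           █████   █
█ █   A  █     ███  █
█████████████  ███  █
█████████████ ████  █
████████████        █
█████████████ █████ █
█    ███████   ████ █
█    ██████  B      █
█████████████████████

Finding the shortest path from A to B:
Movement: cardinal only
Path length: 15 steps
Directions: up → right → right → right → right → down → right → right → right → down → down → down → down → down → down

Solution:

█████████████████████
█    ██████         █
█   ████ ██  ████   █
█     ↱→→→↓ █████   █
█ █   A  █↳→→↓ ███  █
█████████████↓ ███  █
█████████████↓████  █
████████████ ↓      █
█████████████↓█████ █
█    ███████ ↓ ████ █
█    ██████  B      █
█████████████████████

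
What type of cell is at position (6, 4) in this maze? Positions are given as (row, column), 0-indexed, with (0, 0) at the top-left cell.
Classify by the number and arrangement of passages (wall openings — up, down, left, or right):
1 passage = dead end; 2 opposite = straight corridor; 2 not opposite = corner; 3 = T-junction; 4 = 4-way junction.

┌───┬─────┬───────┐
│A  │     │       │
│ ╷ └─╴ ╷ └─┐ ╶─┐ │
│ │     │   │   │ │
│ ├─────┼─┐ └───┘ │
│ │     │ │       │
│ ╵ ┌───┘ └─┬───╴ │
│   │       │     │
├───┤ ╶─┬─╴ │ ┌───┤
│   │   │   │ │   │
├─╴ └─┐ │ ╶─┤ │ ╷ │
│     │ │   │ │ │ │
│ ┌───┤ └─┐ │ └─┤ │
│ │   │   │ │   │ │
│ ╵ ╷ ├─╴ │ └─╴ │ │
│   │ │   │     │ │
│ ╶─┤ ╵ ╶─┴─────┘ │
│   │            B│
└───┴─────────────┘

Checking cell at (6, 4):
Number of passages: 2
Cell type: corner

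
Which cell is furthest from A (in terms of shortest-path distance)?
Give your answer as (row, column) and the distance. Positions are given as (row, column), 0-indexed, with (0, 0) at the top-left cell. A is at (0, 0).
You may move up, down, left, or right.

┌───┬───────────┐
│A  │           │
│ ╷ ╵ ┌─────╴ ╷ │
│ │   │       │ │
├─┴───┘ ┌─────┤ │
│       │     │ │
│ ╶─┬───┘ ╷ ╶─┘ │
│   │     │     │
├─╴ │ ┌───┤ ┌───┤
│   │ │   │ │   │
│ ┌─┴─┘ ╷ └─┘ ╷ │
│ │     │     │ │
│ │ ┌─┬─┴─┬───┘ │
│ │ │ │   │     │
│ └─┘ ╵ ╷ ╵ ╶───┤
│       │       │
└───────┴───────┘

Computing BFS distances from A to all cells:
Furthest cell: (6, 1)
Distance: 45 steps

Path from A to the furthest cell:

┌───┬───────────┐
│A ↓│↱ → → → ↓  │
│ ╷ ╵ ┌─────╴ ╷ │
│ │↳ ↑│↓ ← ← ↲│ │
├─┴───┘ ┌─────┤ │
│↓ ← ← ↲│     │ │
│ ╶─┬───┘ ╷ ╶─┘ │
│↳ ↓│     │     │
├─╴ │ ┌───┤ ┌───┤
│↓ ↲│ │↓ ↰│ │↓ ↰│
│ ┌─┴─┘ ╷ └─┘ ╷ │
│↓│↓ ← ↲│↑ ← ↲│↑│
│ │ ┌─┬─┴─┬───┘ │
│↓│B│ │↱ ↓│↱ → ↑│
│ └─┘ ╵ ╷ ╵ ╶───┤
│↳ → → ↑│↳ ↑    │
└───────┴───────┘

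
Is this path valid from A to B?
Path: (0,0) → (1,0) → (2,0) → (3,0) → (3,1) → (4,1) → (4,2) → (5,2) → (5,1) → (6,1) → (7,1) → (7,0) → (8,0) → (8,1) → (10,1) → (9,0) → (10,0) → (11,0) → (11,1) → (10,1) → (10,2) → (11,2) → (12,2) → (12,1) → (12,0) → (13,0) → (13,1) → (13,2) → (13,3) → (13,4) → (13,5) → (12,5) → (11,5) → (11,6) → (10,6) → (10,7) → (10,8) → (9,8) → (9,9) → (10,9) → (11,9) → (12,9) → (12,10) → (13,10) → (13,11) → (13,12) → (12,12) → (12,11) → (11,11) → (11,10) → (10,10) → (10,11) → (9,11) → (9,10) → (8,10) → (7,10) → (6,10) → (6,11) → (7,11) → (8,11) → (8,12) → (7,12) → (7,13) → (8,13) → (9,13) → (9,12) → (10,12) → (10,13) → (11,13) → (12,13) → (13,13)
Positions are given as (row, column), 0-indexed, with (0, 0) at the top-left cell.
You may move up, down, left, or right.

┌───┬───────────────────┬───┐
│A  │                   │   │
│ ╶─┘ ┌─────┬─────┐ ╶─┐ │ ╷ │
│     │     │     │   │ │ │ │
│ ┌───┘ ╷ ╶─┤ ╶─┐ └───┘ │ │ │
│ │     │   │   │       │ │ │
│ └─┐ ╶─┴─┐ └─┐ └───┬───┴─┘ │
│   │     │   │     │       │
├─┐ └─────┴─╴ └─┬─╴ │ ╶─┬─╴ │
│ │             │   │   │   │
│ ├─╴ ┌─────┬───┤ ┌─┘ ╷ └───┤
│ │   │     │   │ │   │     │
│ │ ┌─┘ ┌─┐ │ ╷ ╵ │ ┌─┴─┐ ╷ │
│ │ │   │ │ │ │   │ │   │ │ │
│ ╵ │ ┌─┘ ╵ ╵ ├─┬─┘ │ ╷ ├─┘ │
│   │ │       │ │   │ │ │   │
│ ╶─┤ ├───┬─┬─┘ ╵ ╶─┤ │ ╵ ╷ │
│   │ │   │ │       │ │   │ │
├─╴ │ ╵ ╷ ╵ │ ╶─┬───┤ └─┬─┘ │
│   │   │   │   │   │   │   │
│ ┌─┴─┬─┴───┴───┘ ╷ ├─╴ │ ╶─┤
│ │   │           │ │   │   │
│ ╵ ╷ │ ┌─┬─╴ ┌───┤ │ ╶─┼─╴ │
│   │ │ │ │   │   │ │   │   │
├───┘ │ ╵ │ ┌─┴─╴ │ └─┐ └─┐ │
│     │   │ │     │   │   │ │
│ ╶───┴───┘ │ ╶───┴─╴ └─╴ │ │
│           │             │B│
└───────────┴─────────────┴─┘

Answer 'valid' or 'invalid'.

Checking path validity:
Result: Invalid move at step 14: cannot move from (8, 1) to (10, 1).

invalid

Correct solution:

┌───┬───────────────────┬───┐
│A  │                   │   │
│ ╶─┘ ┌─────┬─────┐ ╶─┐ │ ╷ │
│↓    │     │     │   │ │ │ │
│ ┌───┘ ╷ ╶─┤ ╶─┐ └───┘ │ │ │
│↓│     │   │   │       │ │ │
│ └─┐ ╶─┴─┐ └─┐ └───┬───┴─┘ │
│↳ ↓│     │   │     │       │
├─┐ └─────┴─╴ └─┬─╴ │ ╶─┬─╴ │
│ │↳ ↓          │   │   │   │
│ ├─╴ ┌─────┬───┤ ┌─┘ ╷ └───┤
│ │↓ ↲│     │   │ │   │     │
│ │ ┌─┘ ┌─┐ │ ╷ ╵ │ ┌─┴─┐ ╷ │
│ │↓│   │ │ │ │   │ │↱ ↓│ │ │
│ ╵ │ ┌─┘ ╵ ╵ ├─┬─┘ │ ╷ ├─┘ │
│↓ ↲│ │       │ │   │↑│↓│↱ ↓│
│ ╶─┤ ├───┬─┬─┘ ╵ ╶─┤ │ ╵ ╷ │
│↳ ↓│ │   │ │       │↑│↳ ↑│↓│
├─╴ │ ╵ ╷ ╵ │ ╶─┬───┤ └─┬─┘ │
│↓ ↲│   │   │   │↱ ↓│↑ ↰│↓ ↲│
│ ┌─┴─┬─┴───┴───┘ ╷ ├─╴ │ ╶─┤
│↓│↱ ↓│      ↱ → ↑│↓│↱ ↑│↳ ↓│
│ ╵ ╷ │ ┌─┬─╴ ┌───┤ │ ╶─┼─╴ │
│↳ ↑│↓│ │ │↱ ↑│   │↓│↑ ↰│  ↓│
├───┘ │ ╵ │ ┌─┴─╴ │ └─┐ └─┐ │
│↓ ← ↲│   │↑│     │↳ ↓│↑ ↰│↓│
│ ╶───┴───┘ │ ╶───┴─╴ └─╴ │ │
│↳ → → → → ↑│        ↳ → ↑│B│
└───────────┴─────────────┴─┘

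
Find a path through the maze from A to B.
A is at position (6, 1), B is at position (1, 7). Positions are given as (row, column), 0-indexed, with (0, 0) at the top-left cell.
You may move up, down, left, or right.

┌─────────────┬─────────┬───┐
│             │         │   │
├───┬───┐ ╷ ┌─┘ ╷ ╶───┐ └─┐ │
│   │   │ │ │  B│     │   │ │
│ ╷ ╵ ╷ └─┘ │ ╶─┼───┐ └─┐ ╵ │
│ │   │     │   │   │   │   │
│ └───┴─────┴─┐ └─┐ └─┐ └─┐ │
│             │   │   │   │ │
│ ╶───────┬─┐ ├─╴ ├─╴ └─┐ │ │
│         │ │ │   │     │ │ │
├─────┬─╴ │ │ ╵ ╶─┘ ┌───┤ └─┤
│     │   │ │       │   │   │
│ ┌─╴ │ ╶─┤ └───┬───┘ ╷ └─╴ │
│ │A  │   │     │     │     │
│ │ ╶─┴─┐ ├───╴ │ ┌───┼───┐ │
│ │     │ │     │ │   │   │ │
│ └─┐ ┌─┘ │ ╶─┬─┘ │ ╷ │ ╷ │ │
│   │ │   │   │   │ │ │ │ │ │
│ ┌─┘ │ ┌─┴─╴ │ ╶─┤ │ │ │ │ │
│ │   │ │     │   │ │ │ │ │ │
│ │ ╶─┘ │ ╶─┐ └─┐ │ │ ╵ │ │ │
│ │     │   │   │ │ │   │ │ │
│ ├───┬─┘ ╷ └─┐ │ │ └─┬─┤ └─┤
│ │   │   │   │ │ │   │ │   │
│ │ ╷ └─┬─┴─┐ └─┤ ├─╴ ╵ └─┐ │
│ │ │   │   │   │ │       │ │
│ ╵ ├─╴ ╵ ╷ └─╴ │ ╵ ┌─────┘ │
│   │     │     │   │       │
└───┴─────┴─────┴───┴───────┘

Finding the shortest path from (6, 1) to (1, 7):
Path length: 39 steps
Directions: down → right → down → down → left → down → right → right → up → up → right → up → up → left → up → right → up → left → left → left → left → up → right → right → right → right → right → right → down → down → right → up → right → up → left → up → left → up → right

Solution:

┌─────────────┬─────────┬───┐
│             │         │   │
├───┬───┐ ╷ ┌─┘ ╷ ╶───┐ └─┐ │
│   │   │ │ │↱ B│     │   │ │
│ ╷ ╵ ╷ └─┘ │ ╶─┼───┐ └─┐ ╵ │
│ │   │     │↑ ↰│   │   │   │
│ └───┴─────┴─┐ └─┐ └─┐ └─┐ │
│↱ → → → → → ↓│↑ ↰│   │   │ │
│ ╶───────┬─┐ ├─╴ ├─╴ └─┐ │ │
│↑ ← ← ← ↰│ │↓│↱ ↑│     │ │ │
├─────┬─╴ │ │ ╵ ╶─┘ ┌───┤ └─┤
│     │↱ ↑│ │↳ ↑    │   │   │
│ ┌─╴ │ ╶─┤ └───┬───┘ ╷ └─╴ │
│ │A  │↑ ↰│     │     │     │
│ │ ╶─┴─┐ ├───╴ │ ┌───┼───┐ │
│ │↳ ↓  │↑│     │ │   │   │ │
│ └─┐ ┌─┘ │ ╶─┬─┘ │ ╷ │ ╷ │ │
│   │↓│↱ ↑│   │   │ │ │ │ │ │
│ ┌─┘ │ ┌─┴─╴ │ ╶─┤ │ │ │ │ │
│ │↓ ↲│↑│     │   │ │ │ │ │ │
│ │ ╶─┘ │ ╶─┐ └─┐ │ │ ╵ │ │ │
│ │↳ → ↑│   │   │ │ │   │ │ │
│ ├───┬─┘ ╷ └─┐ │ │ └─┬─┤ └─┤
│ │   │   │   │ │ │   │ │   │
│ │ ╷ └─┬─┴─┐ └─┤ ├─╴ ╵ └─┐ │
│ │ │   │   │   │ │       │ │
│ ╵ ├─╴ ╵ ╷ └─╴ │ ╵ ┌─────┘ │
│   │     │     │   │       │
└───┴─────┴─────┴───┴───────┘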